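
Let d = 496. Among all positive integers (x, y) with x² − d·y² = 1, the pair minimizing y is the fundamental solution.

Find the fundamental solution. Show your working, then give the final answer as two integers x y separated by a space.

4620799 207480

d=496: √d = [22; 3,1,2,4,1,…,1,3,44] (ℓ=16, even), read p_15/q_15
a_0=22:  p_0=22·1+0=22,  q_0=22·0+1=1
…
a_2=1:  p_2=1·67+22=89,  q_2=1·3+1=4
a_3=2:  p_3=2·89+67=245,  q_3=2·4+3=11
a_4=4:  p_4=4·245+89=1069,  q_4=4·11+4=48
…
a_6=1:  p_6=1·1314+1069=2383,  q_6=1·59+48=107
…
a_8=2:  p_8=2·6080+2383=14543,  q_8=2·273+107=653
a_9=2:  p_9=2·14543+6080=35166,  q_9=2·653+273=1579
…
a_11=1:  p_11=1·49709+35166=84875,  q_11=1·2232+1579=3811
a_12=4:  p_12=4·84875+49709=389209,  q_12=4·3811+2232=17476
…
a_14=1:  p_14=1·863293+389209=1252502,  q_14=1·38763+17476=56239
a_15=3:  p_15=3·1252502+863293=4620799,  q_15=3·56239+38763=207480
(x₁, y₁) = (4620799, 207480);  4620799² − 496·207480² = 1 ✓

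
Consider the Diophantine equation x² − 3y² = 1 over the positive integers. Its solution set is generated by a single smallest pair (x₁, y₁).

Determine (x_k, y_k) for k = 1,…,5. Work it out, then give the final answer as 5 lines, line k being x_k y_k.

[1; 1,2] for √3; ℓ=2 ⇒ convergent index 1
k=0  a_k=1  p_k/q_k = 1/1
k=1  a_k=1  p_k/q_k = 2/1
fundamental: x₁=2, y₁=1  (since 4 − 3·1 = 1)
(x_2, y_2) = (2·2 + 3·1·1, 2·1 + 1·2) = (7, 4)
(x_3, y_3) = (2·7 + 3·1·4, 2·4 + 1·7) = (26, 15)
(x_4, y_4) = (2·26 + 3·1·15, 2·15 + 1·26) = (97, 56)
(x_5, y_5) = (2·97 + 3·1·56, 2·56 + 1·97) = (362, 209)

2 1
7 4
26 15
97 56
362 209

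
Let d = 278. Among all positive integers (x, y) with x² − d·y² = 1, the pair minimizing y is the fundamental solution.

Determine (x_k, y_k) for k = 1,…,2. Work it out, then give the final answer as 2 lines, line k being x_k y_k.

2501 150
12510001 750300

√278 → a₀=16, period (1,2,16,2,1,32); ℓ=6 even so k=5
step 0: (16, 1)  from 16·(1,0) + (0,1)
step 1: (17, 1)  from 1·(16,1) + (1,0)
…
step 3: (817, 49)  from 16·(50,3) + (17,1)
step 4: (1684, 101)  from 2·(817,49) + (50,3)
step 5: (2501, 150)  from 1·(1684,101) + (817,49)
fundamental: x₁=2501, y₁=150  (since 6255001 − 278·22500 = 1)
n=2: (2501,150)∘(2501,150) = (2501·2501+278·150·150, 2501·150+150·2501) = (12510001,750300)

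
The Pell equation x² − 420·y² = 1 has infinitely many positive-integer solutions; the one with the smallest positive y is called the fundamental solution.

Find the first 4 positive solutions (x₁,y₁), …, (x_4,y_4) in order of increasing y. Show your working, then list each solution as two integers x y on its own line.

41 2
3361 164
275561 13446
22592641 1102408

d=420: √d = [20; 2,40] (ℓ=2, even), read p_1/q_1
a_0=20:  p_0=20·1+0=20,  q_0=20·0+1=1
a_1=2:  p_1=2·20+1=41,  q_1=2·1+0=2
fundamental: x₁=41, y₁=2  (since 1681 − 420·4 = 1)
k=2:  x_2 = 41·41+420·2·2 = 3361,  y_2 = 41·2+2·41 = 164
k=3:  x_3 = 41·3361+420·2·164 = 275561,  y_3 = 41·164+2·3361 = 13446
k=4:  x_4 = 41·275561+420·2·13446 = 22592641,  y_4 = 41·13446+2·275561 = 1102408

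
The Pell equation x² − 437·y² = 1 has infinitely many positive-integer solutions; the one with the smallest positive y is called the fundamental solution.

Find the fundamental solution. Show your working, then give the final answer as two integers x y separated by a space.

d=437: √d = [20; 1,9,2,9,1,40] (ℓ=6, even), read p_5/q_5
k=0  a_k=20  p_k/q_k = 20/1
k=1  a_k=1  p_k/q_k = 21/1
k=2  a_k=9  p_k/q_k = 209/10
k=3  a_k=2  p_k/q_k = 439/21
k=4  a_k=9  p_k/q_k = 4160/199
k=5  a_k=1  p_k/q_k = 4599/220
fundamental: x₁=4599, y₁=220  (since 21150801 − 437·48400 = 1)

4599 220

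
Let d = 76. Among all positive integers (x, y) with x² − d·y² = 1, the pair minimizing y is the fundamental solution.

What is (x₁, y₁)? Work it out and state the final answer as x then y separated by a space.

√76 = [8; 1,2,1,1,5,4,5,1,1,2,1,16, …], period ℓ=12 (even) → k=11
k=0  a_k=8  p_k/q_k = 8/1
k=1  a_k=1  p_k/q_k = 9/1
k=2  a_k=2  p_k/q_k = 26/3
k=3  a_k=1  p_k/q_k = 35/4
k=4  a_k=1  p_k/q_k = 61/7
k=5  a_k=5  p_k/q_k = 340/39
k=6  a_k=4  p_k/q_k = 1421/163
k=7  a_k=5  p_k/q_k = 7445/854
k=8  a_k=1  p_k/q_k = 8866/1017
k=9  a_k=1  p_k/q_k = 16311/1871
k=10  a_k=2  p_k/q_k = 41488/4759
k=11  a_k=1  p_k/q_k = 57799/6630
(x₁, y₁) = (57799, 6630);  57799² − 76·6630² = 1 ✓

57799 6630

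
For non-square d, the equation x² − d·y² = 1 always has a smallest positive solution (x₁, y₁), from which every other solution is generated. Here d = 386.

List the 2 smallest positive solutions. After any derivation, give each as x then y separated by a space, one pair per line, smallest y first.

111555 5678
24889036049 1266818580

[19; 1,1,1,4,1,18,1,4,1,1,1,38] for √386; ℓ=12 ⇒ convergent index 11
a_0=19:  p_0=19·1+0=19,  q_0=19·0+1=1
a_1=1:  p_1=1·19+1=20,  q_1=1·1+0=1
…
a_3=1:  p_3=1·39+20=59,  q_3=1·2+1=3
a_4=4:  p_4=4·59+39=275,  q_4=4·3+2=14
a_5=1:  p_5=1·275+59=334,  q_5=1·14+3=17
a_6=18:  p_6=18·334+275=6287,  q_6=18·17+14=320
a_7=1:  p_7=1·6287+334=6621,  q_7=1·320+17=337
a_8=4:  p_8=4·6621+6287=32771,  q_8=4·337+320=1668
a_9=1:  p_9=1·32771+6621=39392,  q_9=1·1668+337=2005
a_10=1:  p_10=1·39392+32771=72163,  q_10=1·2005+1668=3673
a_11=1:  p_11=1·72163+39392=111555,  q_11=1·3673+2005=5678
fundamental: x₁=111555, y₁=5678  (since 12444518025 − 386·32239684 = 1)
(111555+5678√386)^2 = 24889036049 + 1266818580√386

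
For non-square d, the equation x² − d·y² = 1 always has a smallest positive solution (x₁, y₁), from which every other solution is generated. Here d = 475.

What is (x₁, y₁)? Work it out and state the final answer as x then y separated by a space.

√475 → a₀=21, period (1,3,1,6,2,6,1,3,1,42); ℓ=10 even so k=9
k=0  a_k=21  p_k/q_k = 21/1
k=1  a_k=1  p_k/q_k = 22/1
…
k=3  a_k=1  p_k/q_k = 109/5
…
k=5  a_k=2  p_k/q_k = 1591/73
…
k=8  a_k=3  p_k/q_k = 45921/2107
k=9  a_k=1  p_k/q_k = 57799/2652
fundamental: x₁=57799, y₁=2652  (since 3340724401 − 475·7033104 = 1)

57799 2652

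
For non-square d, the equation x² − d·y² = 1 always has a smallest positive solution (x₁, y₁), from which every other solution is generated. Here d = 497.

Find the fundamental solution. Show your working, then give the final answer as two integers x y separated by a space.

√497 → a₀=22, period (3,2,2,5,6,5,2,2,3,44); ℓ=10 even so k=9
k=0  a_k=22  p_k/q_k = 22/1
…
k=2  a_k=2  p_k/q_k = 156/7
k=3  a_k=2  p_k/q_k = 379/17
k=4  a_k=5  p_k/q_k = 2051/92
k=5  a_k=6  p_k/q_k = 12685/569
k=6  a_k=5  p_k/q_k = 65476/2937
k=7  a_k=2  p_k/q_k = 143637/6443
k=8  a_k=2  p_k/q_k = 352750/15823
k=9  a_k=3  p_k/q_k = 1201887/53912
→ (1201887, 53912).  Check: 1201887²=1444532360769, 497·53912²=1444532360768, difference 1.

1201887 53912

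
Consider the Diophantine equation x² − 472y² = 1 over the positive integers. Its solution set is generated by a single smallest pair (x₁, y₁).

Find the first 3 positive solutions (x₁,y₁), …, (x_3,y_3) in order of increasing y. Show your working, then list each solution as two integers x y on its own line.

√472 → a₀=21, period (1,2,1,1,1,…,2,1,42); ℓ=14 even so k=13
i=0: a=21 ⇒ p=21, q=1
i=1: a=1 ⇒ p=22, q=1
i=2: a=2 ⇒ p=65, q=3
i=3: a=1 ⇒ p=87, q=4
…
i=7: a=5 ⇒ p=5779, q=266
i=8: a=4 ⇒ p=24224, q=1115
i=9: a=1 ⇒ p=30003, q=1381
i=10: a=1 ⇒ p=54227, q=2496
…
i=12: a=2 ⇒ p=222687, q=10250
i=13: a=1 ⇒ p=306917, q=14127
fundamental: x₁=306917, y₁=14127  (since 94198044889 − 472·199572129 = 1)
k=2:  x_2 = 306917·306917+472·14127·14127 = 188396089777,  y_2 = 306917·14127+14127·306917 = 8671632918
k=3:  x_3 = 306917·188396089777+472·14127·8671632918 = 115643925371868101,  y_3 = 306917·8671632918+14127·188396089777 = 5322943120573485

306917 14127
188396089777 8671632918
115643925371868101 5322943120573485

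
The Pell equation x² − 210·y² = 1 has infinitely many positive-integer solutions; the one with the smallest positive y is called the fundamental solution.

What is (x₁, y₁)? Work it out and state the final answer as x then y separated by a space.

d=210: √d = [14; 2,28] (ℓ=2, even), read p_1/q_1
a_0=14:  p_0=14·1+0=14,  q_0=14·0+1=1
a_1=2:  p_1=2·14+1=29,  q_1=2·1+0=2
(x₁, y₁) = (29, 2);  29² − 210·2² = 1 ✓

29 2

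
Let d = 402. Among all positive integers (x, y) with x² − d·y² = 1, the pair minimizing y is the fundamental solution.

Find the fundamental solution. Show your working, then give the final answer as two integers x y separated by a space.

401 20

√402 = [20; 20,40, …], period ℓ=2 (even) → k=1
step 0: (20, 1)  from 20·(1,0) + (0,1)
step 1: (401, 20)  from 20·(20,1) + (1,0)
→ (401, 20).  Check: 401²=160801, 402·20²=160800, difference 1.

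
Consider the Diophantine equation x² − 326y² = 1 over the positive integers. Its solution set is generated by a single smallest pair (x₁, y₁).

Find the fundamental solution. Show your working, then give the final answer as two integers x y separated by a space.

325 18

√326 = [18; 18,36, …], period ℓ=2 (even) → k=1
k=0  a_k=18  p_k/q_k = 18/1
k=1  a_k=18  p_k/q_k = 325/18
(x₁, y₁) = (325, 18);  325² − 326·18² = 1 ✓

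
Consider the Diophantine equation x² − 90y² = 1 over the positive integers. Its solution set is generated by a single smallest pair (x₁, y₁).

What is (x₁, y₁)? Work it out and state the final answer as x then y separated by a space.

19 2

√90 = [9; 2,18, …], period ℓ=2 (even) → k=1
step 0: (9, 1)  from 9·(1,0) + (0,1)
step 1: (19, 2)  from 2·(9,1) + (1,0)
(x₁, y₁) = (19, 2);  19² − 90·2² = 1 ✓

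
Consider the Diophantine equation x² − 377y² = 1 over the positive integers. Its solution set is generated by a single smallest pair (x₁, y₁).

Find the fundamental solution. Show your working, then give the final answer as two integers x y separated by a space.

233 12

√377 → a₀=19, period (2,2,2,38); ℓ=4 even so k=3
k=0  a_k=19  p_k/q_k = 19/1
…
k=2  a_k=2  p_k/q_k = 97/5
k=3  a_k=2  p_k/q_k = 233/12
fundamental: x₁=233, y₁=12  (since 54289 − 377·144 = 1)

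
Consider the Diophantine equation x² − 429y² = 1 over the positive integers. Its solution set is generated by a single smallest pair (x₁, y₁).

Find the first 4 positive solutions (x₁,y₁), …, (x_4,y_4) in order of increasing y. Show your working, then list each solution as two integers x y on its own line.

d=429: √d = [20; 1,2,2,9,1,12,1,9,2,2,1,40] (ℓ=12, even), read p_11/q_11
step 0: (20, 1)  from 20·(1,0) + (0,1)
step 1: (21, 1)  from 1·(20,1) + (1,0)
…
step 5: (1512, 73)  from 1·(1367,66) + (145,7)
…
step 10: (1085636, 52415)  from 2·(438459,21169) + (208718,10077)
step 11: (1524095, 73584)  from 1·(1085636,52415) + (438459,21169)
fundamental: x₁=1524095, y₁=73584  (since 2322865569025 − 429·5414605056 = 1)
n=2: (1524095,73584)∘(1524095,73584) = (1524095·1524095+429·73584·73584, 1524095·73584+73584·1524095) = (4645731138049,224298012960)
n=3: (4645731138049,224298012960)∘(1524095,73584) = (1524095·4645731138049+429·73584·224298012960, 1524095·224298012960+73584·4645731138049) = (14161071197688057215,683702960124468816)
n=4: (14161071197688057215,683702960124468816)∘(1524095,73584) = (1524095·14161071197688057215+429·73584·683702960124468816, 1524095·683702960124468816+73584·14161071197688057215) = (43165635614076113391052801,2084056526021580302230080)

1524095 73584
4645731138049 224298012960
14161071197688057215 683702960124468816
43165635614076113391052801 2084056526021580302230080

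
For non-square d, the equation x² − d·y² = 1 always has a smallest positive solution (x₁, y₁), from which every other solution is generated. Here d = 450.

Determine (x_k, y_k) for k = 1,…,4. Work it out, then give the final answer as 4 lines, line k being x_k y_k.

d=450: √d = [21; 4,1,2,4,2,1,4,42] (ℓ=8, even), read p_7/q_7
k=0  a_k=21  p_k/q_k = 21/1
k=1  a_k=4  p_k/q_k = 85/4
k=2  a_k=1  p_k/q_k = 106/5
…
k=4  a_k=4  p_k/q_k = 1294/61
…
k=6  a_k=1  p_k/q_k = 4179/197
k=7  a_k=4  p_k/q_k = 19601/924
→ (19601, 924).  Check: 19601²=384199201, 450·924²=384199200, difference 1.
n=2: (19601,924)∘(19601,924) = (19601·19601+450·924·924, 19601·924+924·19601) = (768398401,36222648)
n=3: (768398401,36222648)∘(19601,924) = (19601·768398401+450·924·36222648, 19601·36222648+924·768398401) = (30122754096401,1420000245972)
n=4: (30122754096401,1420000245972)∘(19601,924) = (19601·30122754096401+450·924·1420000245972, 19601·1420000245972+924·30122754096401) = (1180872205318713601,55666849606371696)

19601 924
768398401 36222648
30122754096401 1420000245972
1180872205318713601 55666849606371696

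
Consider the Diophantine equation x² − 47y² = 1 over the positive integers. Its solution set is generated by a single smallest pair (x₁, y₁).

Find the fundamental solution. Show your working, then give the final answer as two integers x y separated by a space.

48 7

[6; 1,5,1,12] for √47; ℓ=4 ⇒ convergent index 3
k=0  a_k=6  p_k/q_k = 6/1
k=1  a_k=1  p_k/q_k = 7/1
k=2  a_k=5  p_k/q_k = 41/6
k=3  a_k=1  p_k/q_k = 48/7
→ (48, 7).  Check: 48²=2304, 47·7²=2303, difference 1.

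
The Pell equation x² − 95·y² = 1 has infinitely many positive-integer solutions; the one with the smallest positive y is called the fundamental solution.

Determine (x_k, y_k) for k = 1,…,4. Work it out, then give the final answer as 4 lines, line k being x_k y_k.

39 4
3041 312
237159 24332
18495361 1897584

√95 → a₀=9, period (1,2,1,18); ℓ=4 even so k=3
a_0=9:  p_0=9·1+0=9,  q_0=9·0+1=1
…
a_2=2:  p_2=2·10+9=29,  q_2=2·1+1=3
a_3=1:  p_3=1·29+10=39,  q_3=1·3+1=4
fundamental: x₁=39, y₁=4  (since 1521 − 95·16 = 1)
n=2: (39,4)∘(39,4) = (39·39+95·4·4, 39·4+4·39) = (3041,312)
n=3: (3041,312)∘(39,4) = (39·3041+95·4·312, 39·312+4·3041) = (237159,24332)
n=4: (237159,24332)∘(39,4) = (39·237159+95·4·24332, 39·24332+4·237159) = (18495361,1897584)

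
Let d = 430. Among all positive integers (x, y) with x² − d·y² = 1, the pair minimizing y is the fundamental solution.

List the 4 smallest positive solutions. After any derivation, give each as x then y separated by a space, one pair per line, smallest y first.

2862251 138030
16384961574001 790153011060
93795745300289010251 4523232492118854090
536933931562978654798296001 25893253447598574322902120

d=430: √d = [20; 1,2,1,3,1,…,2,1,40] (ℓ=14, even), read p_13/q_13
i=0: a=20 ⇒ p=20, q=1
…
i=2: a=2 ⇒ p=62, q=3
…
i=5: a=1 ⇒ p=394, q=19
…
i=8: a=6 ⇒ p=133439, q=6435
…
i=10: a=3 ⇒ p=599138, q=28893
…
i=12: a=2 ⇒ p=2107880, q=101651
i=13: a=1 ⇒ p=2862251, q=138030
(x₁, y₁) = (2862251, 138030);  2862251² − 430·138030² = 1 ✓
k=2:  x_2 = 2862251·2862251+430·138030·138030 = 16384961574001,  y_2 = 2862251·138030+138030·2862251 = 790153011060
k=3:  x_3 = 2862251·16384961574001+430·138030·790153011060 = 93795745300289010251,  y_3 = 2862251·790153011060+138030·16384961574001 = 4523232492118854090
k=4:  x_4 = 2862251·93795745300289010251+430·138030·4523232492118854090 = 536933931562978654798296001,  y_4 = 2862251·4523232492118854090+138030·93795745300289010251 = 25893253447598574322902120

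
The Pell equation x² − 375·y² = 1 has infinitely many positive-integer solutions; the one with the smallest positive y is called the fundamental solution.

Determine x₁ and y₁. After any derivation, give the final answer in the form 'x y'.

15124 781

d=375: √d = [19; 2,1,2,1,5,1,2,1,2,38] (ℓ=10, even), read p_9/q_9
i=0: a=19 ⇒ p=19, q=1
…
i=4: a=1 ⇒ p=213, q=11
…
i=6: a=1 ⇒ p=1433, q=74
…
i=8: a=1 ⇒ p=5519, q=285
i=9: a=2 ⇒ p=15124, q=781
→ (15124, 781).  Check: 15124²=228735376, 375·781²=228735375, difference 1.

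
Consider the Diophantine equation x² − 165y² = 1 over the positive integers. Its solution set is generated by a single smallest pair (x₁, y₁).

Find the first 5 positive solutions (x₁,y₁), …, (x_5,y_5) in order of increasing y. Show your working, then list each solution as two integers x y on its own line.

1079 84
2328481 181272
5024860919 391184892
10843647534721 844176815664
23400586355066999 1821733177018020

d=165: √d = [12; 1,5,2,5,1,24] (ℓ=6, even), read p_5/q_5
i=0: a=12 ⇒ p=12, q=1
i=1: a=1 ⇒ p=13, q=1
i=2: a=5 ⇒ p=77, q=6
i=3: a=2 ⇒ p=167, q=13
i=4: a=5 ⇒ p=912, q=71
i=5: a=1 ⇒ p=1079, q=84
fundamental: x₁=1079, y₁=84  (since 1164241 − 165·7056 = 1)
k=2:  x_2 = 1079·1079+165·84·84 = 2328481,  y_2 = 1079·84+84·1079 = 181272
k=3:  x_3 = 1079·2328481+165·84·181272 = 5024860919,  y_3 = 1079·181272+84·2328481 = 391184892
k=4:  x_4 = 1079·5024860919+165·84·391184892 = 10843647534721,  y_4 = 1079·391184892+84·5024860919 = 844176815664
k=5:  x_5 = 1079·10843647534721+165·84·844176815664 = 23400586355066999,  y_5 = 1079·844176815664+84·10843647534721 = 1821733177018020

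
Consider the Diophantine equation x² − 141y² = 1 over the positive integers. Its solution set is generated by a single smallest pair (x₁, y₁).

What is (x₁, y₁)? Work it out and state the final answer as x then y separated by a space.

√141 → a₀=11, period (1,6,1,22); ℓ=4 even so k=3
a_0=11:  p_0=11·1+0=11,  q_0=11·0+1=1
…
a_2=6:  p_2=6·12+11=83,  q_2=6·1+1=7
a_3=1:  p_3=1·83+12=95,  q_3=1·7+1=8
(x₁, y₁) = (95, 8);  95² − 141·8² = 1 ✓

95 8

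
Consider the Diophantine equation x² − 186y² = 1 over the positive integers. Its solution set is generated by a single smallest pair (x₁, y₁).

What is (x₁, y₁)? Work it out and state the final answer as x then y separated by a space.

[13; 1,1,1,3,4,3,1,1,1,26] for √186; ℓ=10 ⇒ convergent index 9
step 0: (13, 1)  from 13·(1,0) + (0,1)
step 1: (14, 1)  from 1·(13,1) + (1,0)
step 2: (27, 2)  from 1·(14,1) + (13,1)
step 3: (41, 3)  from 1·(27,2) + (14,1)
…
step 5: (641, 47)  from 4·(150,11) + (41,3)
step 6: (2073, 152)  from 3·(641,47) + (150,11)
step 7: (2714, 199)  from 1·(2073,152) + (641,47)
step 8: (4787, 351)  from 1·(2714,199) + (2073,152)
step 9: (7501, 550)  from 1·(4787,351) + (2714,199)
→ (7501, 550).  Check: 7501²=56265001, 186·550²=56265000, difference 1.

7501 550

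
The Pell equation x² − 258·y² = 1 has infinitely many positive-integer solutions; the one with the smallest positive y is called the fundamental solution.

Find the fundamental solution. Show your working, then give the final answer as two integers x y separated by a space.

257 16

√258 → a₀=16, period (16,32); ℓ=2 even so k=1
i=0: a=16 ⇒ p=16, q=1
i=1: a=16 ⇒ p=257, q=16
fundamental: x₁=257, y₁=16  (since 66049 − 258·256 = 1)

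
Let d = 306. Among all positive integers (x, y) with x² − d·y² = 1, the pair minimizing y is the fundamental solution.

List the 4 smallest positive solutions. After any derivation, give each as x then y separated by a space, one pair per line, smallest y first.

35 2
2449 140
171395 9798
11995201 685720

[17; 2,34] for √306; ℓ=2 ⇒ convergent index 1
i=0: a=17 ⇒ p=17, q=1
i=1: a=2 ⇒ p=35, q=2
→ (35, 2).  Check: 35²=1225, 306·2²=1224, difference 1.
(35+2√306)^2 = 2449 + 140√306
(35+2√306)^3 = 171395 + 9798√306
(35+2√306)^4 = 11995201 + 685720√306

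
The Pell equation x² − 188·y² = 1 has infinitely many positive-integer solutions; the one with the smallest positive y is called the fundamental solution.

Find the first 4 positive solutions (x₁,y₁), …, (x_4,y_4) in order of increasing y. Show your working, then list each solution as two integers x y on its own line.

4607 336
42448897 3095904
391124132351 28525659120
3603817713033217 262835420035776

d=188: √d = [13; 1,2,2,6,2,2,1,26] (ℓ=8, even), read p_7/q_7
k=0  a_k=13  p_k/q_k = 13/1
…
k=6  a_k=2  p_k/q_k = 3277/239
k=7  a_k=1  p_k/q_k = 4607/336
fundamental: x₁=4607, y₁=336  (since 21224449 − 188·112896 = 1)
n=2: (4607,336)∘(4607,336) = (4607·4607+188·336·336, 4607·336+336·4607) = (42448897,3095904)
n=3: (42448897,3095904)∘(4607,336) = (4607·42448897+188·336·3095904, 4607·3095904+336·42448897) = (391124132351,28525659120)
n=4: (391124132351,28525659120)∘(4607,336) = (4607·391124132351+188·336·28525659120, 4607·28525659120+336·391124132351) = (3603817713033217,262835420035776)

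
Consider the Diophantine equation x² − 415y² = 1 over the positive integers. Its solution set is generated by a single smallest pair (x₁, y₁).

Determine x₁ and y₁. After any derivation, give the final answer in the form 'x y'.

√415 = [20; 2,1,2,4,6,…,1,2,40, …], period ℓ=16 (even) → k=15
i=0: a=20 ⇒ p=20, q=1
…
i=2: a=1 ⇒ p=61, q=3
i=3: a=2 ⇒ p=163, q=8
i=4: a=4 ⇒ p=713, q=35
…
i=7: a=1 ⇒ p=9595, q=471
i=8: a=3 ⇒ p=33939, q=1666
i=9: a=1 ⇒ p=43534, q=2137
…
i=11: a=6 ⇒ p=508372, q=24955
i=12: a=4 ⇒ p=2110961, q=103623
i=13: a=2 ⇒ p=4730294, q=232201
i=14: a=1 ⇒ p=6841255, q=335824
i=15: a=2 ⇒ p=18412804, q=903849
fundamental: x₁=18412804, y₁=903849  (since 339031351142416 − 415·816943014801 = 1)

18412804 903849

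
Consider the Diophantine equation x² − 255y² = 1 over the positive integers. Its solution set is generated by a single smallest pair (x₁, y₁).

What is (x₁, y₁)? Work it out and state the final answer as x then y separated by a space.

16 1

[15; 1,30] for √255; ℓ=2 ⇒ convergent index 1
step 0: (15, 1)  from 15·(1,0) + (0,1)
step 1: (16, 1)  from 1·(15,1) + (1,0)
→ (16, 1).  Check: 16²=256, 255·1²=255, difference 1.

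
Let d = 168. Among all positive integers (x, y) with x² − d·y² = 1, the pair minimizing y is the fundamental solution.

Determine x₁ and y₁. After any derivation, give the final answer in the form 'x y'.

13 1

√168 → a₀=12, period (1,24); ℓ=2 even so k=1
a_0=12:  p_0=12·1+0=12,  q_0=12·0+1=1
a_1=1:  p_1=1·12+1=13,  q_1=1·1+0=1
fundamental: x₁=13, y₁=1  (since 169 − 168·1 = 1)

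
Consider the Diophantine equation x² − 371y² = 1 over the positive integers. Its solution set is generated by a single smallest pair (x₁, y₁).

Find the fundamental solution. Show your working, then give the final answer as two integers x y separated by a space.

√371 → a₀=19, period (3,1,4,1,3,38); ℓ=6 even so k=5
k=0  a_k=19  p_k/q_k = 19/1
k=1  a_k=3  p_k/q_k = 58/3
k=2  a_k=1  p_k/q_k = 77/4
k=3  a_k=4  p_k/q_k = 366/19
k=4  a_k=1  p_k/q_k = 443/23
k=5  a_k=3  p_k/q_k = 1695/88
(x₁, y₁) = (1695, 88);  1695² − 371·88² = 1 ✓

1695 88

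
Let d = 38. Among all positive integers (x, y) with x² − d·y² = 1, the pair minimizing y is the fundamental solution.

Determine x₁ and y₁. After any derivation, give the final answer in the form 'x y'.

d=38: √d = [6; 6,12] (ℓ=2, even), read p_1/q_1
a_0=6:  p_0=6·1+0=6,  q_0=6·0+1=1
a_1=6:  p_1=6·6+1=37,  q_1=6·1+0=6
(x₁, y₁) = (37, 6);  37² − 38·6² = 1 ✓

37 6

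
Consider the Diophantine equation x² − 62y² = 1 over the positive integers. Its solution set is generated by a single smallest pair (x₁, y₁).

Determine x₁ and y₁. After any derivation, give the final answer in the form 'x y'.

[7; 1,6,1,14] for √62; ℓ=4 ⇒ convergent index 3
step 0: (7, 1)  from 7·(1,0) + (0,1)
…
step 2: (55, 7)  from 6·(8,1) + (7,1)
step 3: (63, 8)  from 1·(55,7) + (8,1)
fundamental: x₁=63, y₁=8  (since 3969 − 62·64 = 1)

63 8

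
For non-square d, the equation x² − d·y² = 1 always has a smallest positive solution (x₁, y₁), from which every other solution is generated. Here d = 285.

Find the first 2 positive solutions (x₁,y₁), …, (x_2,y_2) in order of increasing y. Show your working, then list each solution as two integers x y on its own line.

2431 144
11819521 700128

√285 = [16; 1,7,2,7,1,32, …], period ℓ=6 (even) → k=5
step 0: (16, 1)  from 16·(1,0) + (0,1)
…
step 2: (135, 8)  from 7·(17,1) + (16,1)
step 3: (287, 17)  from 2·(135,8) + (17,1)
step 4: (2144, 127)  from 7·(287,17) + (135,8)
step 5: (2431, 144)  from 1·(2144,127) + (287,17)
fundamental: x₁=2431, y₁=144  (since 5909761 − 285·20736 = 1)
(2431+144√285)^2 = 11819521 + 700128√285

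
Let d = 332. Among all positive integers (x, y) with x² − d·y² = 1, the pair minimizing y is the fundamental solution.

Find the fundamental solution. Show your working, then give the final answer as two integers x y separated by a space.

√332 = [18; 4,1,1,8,1,1,4,36, …], period ℓ=8 (even) → k=7
i=0: a=18 ⇒ p=18, q=1
i=1: a=4 ⇒ p=73, q=4
i=2: a=1 ⇒ p=91, q=5
…
i=4: a=8 ⇒ p=1403, q=77
i=5: a=1 ⇒ p=1567, q=86
i=6: a=1 ⇒ p=2970, q=163
i=7: a=4 ⇒ p=13447, q=738
fundamental: x₁=13447, y₁=738  (since 180821809 − 332·544644 = 1)

13447 738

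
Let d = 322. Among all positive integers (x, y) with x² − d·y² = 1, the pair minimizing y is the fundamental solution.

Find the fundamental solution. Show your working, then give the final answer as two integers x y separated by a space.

√322 → a₀=17, period (1,16,1,34); ℓ=4 even so k=3
i=0: a=17 ⇒ p=17, q=1
…
i=2: a=16 ⇒ p=305, q=17
i=3: a=1 ⇒ p=323, q=18
fundamental: x₁=323, y₁=18  (since 104329 − 322·324 = 1)

323 18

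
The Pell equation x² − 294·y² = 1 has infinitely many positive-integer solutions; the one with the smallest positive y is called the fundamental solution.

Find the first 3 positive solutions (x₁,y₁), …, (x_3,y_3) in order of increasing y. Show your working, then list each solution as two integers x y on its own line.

4801 280
46099201 2688560
442644523201 25815552840

[17; 6,1,4,1,6,34] for √294; ℓ=6 ⇒ convergent index 5
k=0  a_k=17  p_k/q_k = 17/1
…
k=2  a_k=1  p_k/q_k = 120/7
k=3  a_k=4  p_k/q_k = 583/34
k=4  a_k=1  p_k/q_k = 703/41
k=5  a_k=6  p_k/q_k = 4801/280
→ (4801, 280).  Check: 4801²=23049601, 294·280²=23049600, difference 1.
n=2: (4801,280)∘(4801,280) = (4801·4801+294·280·280, 4801·280+280·4801) = (46099201,2688560)
n=3: (46099201,2688560)∘(4801,280) = (4801·46099201+294·280·2688560, 4801·2688560+280·46099201) = (442644523201,25815552840)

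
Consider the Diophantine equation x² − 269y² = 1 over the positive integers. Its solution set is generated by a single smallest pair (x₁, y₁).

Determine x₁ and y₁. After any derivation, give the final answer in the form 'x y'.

[16; 2,2,32] for √269; ℓ=3 ⇒ convergent index 5
k=0  a_k=16  p_k/q_k = 16/1
…
k=4  a_k=2  p_k/q_k = 5396/329
k=5  a_k=2  p_k/q_k = 13449/820
fundamental: x₁=13449, y₁=820  (since 180875601 − 269·672400 = 1)

13449 820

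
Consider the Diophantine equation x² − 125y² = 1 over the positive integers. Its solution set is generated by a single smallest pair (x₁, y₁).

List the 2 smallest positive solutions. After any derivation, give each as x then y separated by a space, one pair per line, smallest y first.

930249 83204
1730726404001 154800875592

d=125: √d = [11; 5,1,1,5,22] (ℓ=5, odd), read p_9/q_9
a_0=11:  p_0=11·1+0=11,  q_0=11·0+1=1
a_1=5:  p_1=5·11+1=56,  q_1=5·1+0=5
a_2=1:  p_2=1·56+11=67,  q_2=1·5+1=6
a_3=1:  p_3=1·67+56=123,  q_3=1·6+5=11
…
a_5=22:  p_5=22·682+123=15127,  q_5=22·61+11=1353
…
a_8=1:  p_8=1·91444+76317=167761,  q_8=1·8179+6826=15005
a_9=5:  p_9=5·167761+91444=930249,  q_9=5·15005+8179=83204
→ (930249, 83204).  Check: 930249²=865363202001, 125·83204²=865363202000, difference 1.
n=2: (930249,83204)∘(930249,83204) = (930249·930249+125·83204·83204, 930249·83204+83204·930249) = (1730726404001,154800875592)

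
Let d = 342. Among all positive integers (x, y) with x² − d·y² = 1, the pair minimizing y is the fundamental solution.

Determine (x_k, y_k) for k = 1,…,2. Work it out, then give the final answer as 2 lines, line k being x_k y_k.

37 2
2737 148

√342 = [18; 2,36, …], period ℓ=2 (even) → k=1
step 0: (18, 1)  from 18·(1,0) + (0,1)
step 1: (37, 2)  from 2·(18,1) + (1,0)
fundamental: x₁=37, y₁=2  (since 1369 − 342·4 = 1)
k=2:  x_2 = 37·37+342·2·2 = 2737,  y_2 = 37·2+2·37 = 148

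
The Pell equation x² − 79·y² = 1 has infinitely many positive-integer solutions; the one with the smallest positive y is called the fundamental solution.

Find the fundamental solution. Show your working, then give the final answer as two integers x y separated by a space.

80 9

d=79: √d = [8; 1,7,1,16] (ℓ=4, even), read p_3/q_3
i=0: a=8 ⇒ p=8, q=1
i=1: a=1 ⇒ p=9, q=1
i=2: a=7 ⇒ p=71, q=8
i=3: a=1 ⇒ p=80, q=9
fundamental: x₁=80, y₁=9  (since 6400 − 79·81 = 1)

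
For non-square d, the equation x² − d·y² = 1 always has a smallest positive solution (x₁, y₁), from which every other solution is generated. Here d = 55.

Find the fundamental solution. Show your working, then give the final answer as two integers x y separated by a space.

d=55: √d = [7; 2,2,2,14] (ℓ=4, even), read p_3/q_3
step 0: (7, 1)  from 7·(1,0) + (0,1)
…
step 2: (37, 5)  from 2·(15,2) + (7,1)
step 3: (89, 12)  from 2·(37,5) + (15,2)
→ (89, 12).  Check: 89²=7921, 55·12²=7920, difference 1.

89 12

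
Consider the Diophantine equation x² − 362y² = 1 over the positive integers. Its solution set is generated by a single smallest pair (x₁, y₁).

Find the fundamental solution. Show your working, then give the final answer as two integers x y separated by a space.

√362 → a₀=19, period (38); ℓ=1 odd so k=1
i=0: a=19 ⇒ p=19, q=1
i=1: a=38 ⇒ p=723, q=38
(x₁, y₁) = (723, 38);  723² − 362·38² = 1 ✓

723 38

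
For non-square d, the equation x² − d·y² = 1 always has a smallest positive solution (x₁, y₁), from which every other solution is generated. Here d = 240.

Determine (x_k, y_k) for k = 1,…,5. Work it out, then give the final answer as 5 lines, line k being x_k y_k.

31 2
1921 124
119071 7686
7380481 476408
457470751 29529610

[15; 2,30] for √240; ℓ=2 ⇒ convergent index 1
k=0  a_k=15  p_k/q_k = 15/1
k=1  a_k=2  p_k/q_k = 31/2
→ (31, 2).  Check: 31²=961, 240·2²=960, difference 1.
(x_2, y_2) = (31·31 + 240·2·2, 31·2 + 2·31) = (1921, 124)
(x_3, y_3) = (31·1921 + 240·2·124, 31·124 + 2·1921) = (119071, 7686)
(x_4, y_4) = (31·119071 + 240·2·7686, 31·7686 + 2·119071) = (7380481, 476408)
(x_5, y_5) = (31·7380481 + 240·2·476408, 31·476408 + 2·7380481) = (457470751, 29529610)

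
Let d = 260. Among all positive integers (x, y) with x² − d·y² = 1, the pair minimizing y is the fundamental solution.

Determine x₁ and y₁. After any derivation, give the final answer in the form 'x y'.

√260 → a₀=16, period (8,32); ℓ=2 even so k=1
k=0  a_k=16  p_k/q_k = 16/1
k=1  a_k=8  p_k/q_k = 129/8
fundamental: x₁=129, y₁=8  (since 16641 − 260·64 = 1)

129 8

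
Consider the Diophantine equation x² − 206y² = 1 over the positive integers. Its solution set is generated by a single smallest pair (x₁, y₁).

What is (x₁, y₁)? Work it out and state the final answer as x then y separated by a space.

d=206: √d = [14; 2,1,5,14,5,1,2,28] (ℓ=8, even), read p_7/q_7
i=0: a=14 ⇒ p=14, q=1
…
i=3: a=5 ⇒ p=244, q=17
i=4: a=14 ⇒ p=3459, q=241
…
i=6: a=1 ⇒ p=20998, q=1463
i=7: a=2 ⇒ p=59535, q=4148
(x₁, y₁) = (59535, 4148);  59535² − 206·4148² = 1 ✓

59535 4148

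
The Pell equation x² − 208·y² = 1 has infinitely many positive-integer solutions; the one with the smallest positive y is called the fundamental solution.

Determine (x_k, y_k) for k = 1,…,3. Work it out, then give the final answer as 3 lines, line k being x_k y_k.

649 45
842401 58410
1093435849 75816135

√208 → a₀=14, period (2,2,1,2,2,28); ℓ=6 even so k=5
step 0: (14, 1)  from 14·(1,0) + (0,1)
…
step 4: (274, 19)  from 2·(101,7) + (72,5)
step 5: (649, 45)  from 2·(274,19) + (101,7)
(x₁, y₁) = (649, 45);  649² − 208·45² = 1 ✓
k=2:  x_2 = 649·649+208·45·45 = 842401,  y_2 = 649·45+45·649 = 58410
k=3:  x_3 = 649·842401+208·45·58410 = 1093435849,  y_3 = 649·58410+45·842401 = 75816135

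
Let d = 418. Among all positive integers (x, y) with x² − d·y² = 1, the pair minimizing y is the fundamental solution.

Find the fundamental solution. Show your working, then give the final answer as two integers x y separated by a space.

√418 → a₀=20, period (2,4,20,4,2,40); ℓ=6 even so k=5
k=0  a_k=20  p_k/q_k = 20/1
k=1  a_k=2  p_k/q_k = 41/2
…
k=4  a_k=4  p_k/q_k = 15068/737
k=5  a_k=2  p_k/q_k = 33857/1656
fundamental: x₁=33857, y₁=1656  (since 1146296449 − 418·2742336 = 1)

33857 1656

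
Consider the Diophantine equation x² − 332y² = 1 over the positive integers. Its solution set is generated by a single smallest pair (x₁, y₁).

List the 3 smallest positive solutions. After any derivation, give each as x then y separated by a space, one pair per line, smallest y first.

13447 738
361643617 19847772
9726043422151 533785979430

[18; 4,1,1,8,1,1,4,36] for √332; ℓ=8 ⇒ convergent index 7
k=0  a_k=18  p_k/q_k = 18/1
…
k=2  a_k=1  p_k/q_k = 91/5
k=3  a_k=1  p_k/q_k = 164/9
…
k=6  a_k=1  p_k/q_k = 2970/163
k=7  a_k=4  p_k/q_k = 13447/738
fundamental: x₁=13447, y₁=738  (since 180821809 − 332·544644 = 1)
k=2:  x_2 = 13447·13447+332·738·738 = 361643617,  y_2 = 13447·738+738·13447 = 19847772
k=3:  x_3 = 13447·361643617+332·738·19847772 = 9726043422151,  y_3 = 13447·19847772+738·361643617 = 533785979430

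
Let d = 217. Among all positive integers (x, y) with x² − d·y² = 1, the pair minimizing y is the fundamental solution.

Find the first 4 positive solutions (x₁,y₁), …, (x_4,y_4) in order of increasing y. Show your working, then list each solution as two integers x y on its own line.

[14; 1,2,1,2,1,…,2,1,28] for √217; ℓ=16 ⇒ convergent index 15
i=0: a=14 ⇒ p=14, q=1
…
i=2: a=2 ⇒ p=44, q=3
i=3: a=1 ⇒ p=59, q=4
i=4: a=2 ⇒ p=162, q=11
…
i=7: a=9 ⇒ p=3668, q=249
i=8: a=4 ⇒ p=15055, q=1022
i=9: a=9 ⇒ p=139163, q=9447
i=10: a=1 ⇒ p=154218, q=10469
…
i=13: a=1 ⇒ p=1034361, q=70217
i=14: a=2 ⇒ p=2809702, q=190735
i=15: a=1 ⇒ p=3844063, q=260952
→ (3844063, 260952).  Check: 3844063²=14776820347969, 217·260952²=14776820347968, difference 1.
(x_2, y_2) = (3844063·3844063 + 217·260952·260952, 3844063·260952 + 260952·3844063) = (29553640695937, 2006231855952)
(x_3, y_3) = (3844063·29553640695937 + 217·260952·2006231855952, 3844063·2006231855952 + 260952·29553640695937) = (227212113429087499999, 15424163293772565000)
(x_4, y_4) = (3844063·227212113429087499999 + 217·260952·15424163293772565000, 3844063·15424163293772565000 + 260952·227212113429087499999) = (1746835356769087211376615937, 118582910847096488831334048)

3844063 260952
29553640695937 2006231855952
227212113429087499999 15424163293772565000
1746835356769087211376615937 118582910847096488831334048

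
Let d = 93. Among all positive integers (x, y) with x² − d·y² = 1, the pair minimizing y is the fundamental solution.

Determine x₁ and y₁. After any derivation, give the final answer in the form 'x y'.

√93 = [9; 1,1,1,4,6,4,1,1,1,18, …], period ℓ=10 (even) → k=9
a_0=9:  p_0=9·1+0=9,  q_0=9·0+1=1
a_1=1:  p_1=1·9+1=10,  q_1=1·1+0=1
…
a_4=4:  p_4=4·29+19=135,  q_4=4·3+2=14
…
a_6=4:  p_6=4·839+135=3491,  q_6=4·87+14=362
…
a_8=1:  p_8=1·4330+3491=7821,  q_8=1·449+362=811
a_9=1:  p_9=1·7821+4330=12151,  q_9=1·811+449=1260
→ (12151, 1260).  Check: 12151²=147646801, 93·1260²=147646800, difference 1.

12151 1260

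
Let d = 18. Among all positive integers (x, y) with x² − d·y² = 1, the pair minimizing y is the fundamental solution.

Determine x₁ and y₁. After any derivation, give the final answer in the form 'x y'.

[4; 4,8] for √18; ℓ=2 ⇒ convergent index 1
k=0  a_k=4  p_k/q_k = 4/1
k=1  a_k=4  p_k/q_k = 17/4
(x₁, y₁) = (17, 4);  17² − 18·4² = 1 ✓

17 4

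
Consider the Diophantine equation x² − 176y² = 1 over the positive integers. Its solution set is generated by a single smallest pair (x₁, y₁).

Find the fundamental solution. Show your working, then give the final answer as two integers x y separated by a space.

199 15

√176 = [13; 3,1,3,26, …], period ℓ=4 (even) → k=3
i=0: a=13 ⇒ p=13, q=1
i=1: a=3 ⇒ p=40, q=3
i=2: a=1 ⇒ p=53, q=4
i=3: a=3 ⇒ p=199, q=15
→ (199, 15).  Check: 199²=39601, 176·15²=39600, difference 1.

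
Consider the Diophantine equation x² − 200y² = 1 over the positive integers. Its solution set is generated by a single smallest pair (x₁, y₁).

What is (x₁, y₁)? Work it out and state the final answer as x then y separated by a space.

d=200: √d = [14; 7,28] (ℓ=2, even), read p_1/q_1
step 0: (14, 1)  from 14·(1,0) + (0,1)
step 1: (99, 7)  from 7·(14,1) + (1,0)
→ (99, 7).  Check: 99²=9801, 200·7²=9800, difference 1.

99 7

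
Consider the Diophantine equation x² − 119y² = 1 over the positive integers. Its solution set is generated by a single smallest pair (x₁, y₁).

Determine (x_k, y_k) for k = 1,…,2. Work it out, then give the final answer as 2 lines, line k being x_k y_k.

120 11
28799 2640

d=119: √d = [10; 1,9,1,20] (ℓ=4, even), read p_3/q_3
a_0=10:  p_0=10·1+0=10,  q_0=10·0+1=1
…
a_2=9:  p_2=9·11+10=109,  q_2=9·1+1=10
a_3=1:  p_3=1·109+11=120,  q_3=1·10+1=11
fundamental: x₁=120, y₁=11  (since 14400 − 119·121 = 1)
(120+11√119)^2 = 28799 + 2640√119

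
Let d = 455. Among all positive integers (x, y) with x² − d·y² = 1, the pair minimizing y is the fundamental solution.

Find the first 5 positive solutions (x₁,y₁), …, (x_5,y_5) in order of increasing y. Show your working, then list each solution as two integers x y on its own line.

64 3
8191 384
1048384 49149
134184961 6290688
17174626624 805158915

[21; 3,42] for √455; ℓ=2 ⇒ convergent index 1
i=0: a=21 ⇒ p=21, q=1
i=1: a=3 ⇒ p=64, q=3
→ (64, 3).  Check: 64²=4096, 455·3²=4095, difference 1.
n=2: (64,3)∘(64,3) = (64·64+455·3·3, 64·3+3·64) = (8191,384)
n=3: (8191,384)∘(64,3) = (64·8191+455·3·384, 64·384+3·8191) = (1048384,49149)
n=4: (1048384,49149)∘(64,3) = (64·1048384+455·3·49149, 64·49149+3·1048384) = (134184961,6290688)
n=5: (134184961,6290688)∘(64,3) = (64·134184961+455·3·6290688, 64·6290688+3·134184961) = (17174626624,805158915)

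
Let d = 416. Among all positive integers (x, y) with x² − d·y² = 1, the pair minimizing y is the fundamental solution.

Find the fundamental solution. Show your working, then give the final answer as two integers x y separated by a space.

[20; 2,1,1,9,1,1,2,40] for √416; ℓ=8 ⇒ convergent index 7
k=0  a_k=20  p_k/q_k = 20/1
k=1  a_k=2  p_k/q_k = 41/2
k=2  a_k=1  p_k/q_k = 61/3
k=3  a_k=1  p_k/q_k = 102/5
k=4  a_k=9  p_k/q_k = 979/48
…
k=6  a_k=1  p_k/q_k = 2060/101
k=7  a_k=2  p_k/q_k = 5201/255
→ (5201, 255).  Check: 5201²=27050401, 416·255²=27050400, difference 1.

5201 255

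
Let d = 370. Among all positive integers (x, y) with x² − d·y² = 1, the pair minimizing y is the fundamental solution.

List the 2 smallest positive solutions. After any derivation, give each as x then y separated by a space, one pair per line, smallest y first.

213859 11118
91471343761 4755368724

d=370: √d = [19; 4,4,38] (ℓ=3, odd), read p_5/q_5
a_0=19:  p_0=19·1+0=19,  q_0=19·0+1=1
…
a_2=4:  p_2=4·77+19=327,  q_2=4·4+1=17
a_3=38:  p_3=38·327+77=12503,  q_3=38·17+4=650
a_4=4:  p_4=4·12503+327=50339,  q_4=4·650+17=2617
a_5=4:  p_5=4·50339+12503=213859,  q_5=4·2617+650=11118
(x₁, y₁) = (213859, 11118);  213859² − 370·11118² = 1 ✓
(x_2, y_2) = (213859·213859 + 370·11118·11118, 213859·11118 + 11118·213859) = (91471343761, 4755368724)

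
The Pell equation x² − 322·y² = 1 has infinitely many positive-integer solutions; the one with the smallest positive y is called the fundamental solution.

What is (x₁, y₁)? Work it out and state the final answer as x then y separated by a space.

323 18

d=322: √d = [17; 1,16,1,34] (ℓ=4, even), read p_3/q_3
a_0=17:  p_0=17·1+0=17,  q_0=17·0+1=1
a_1=1:  p_1=1·17+1=18,  q_1=1·1+0=1
a_2=16:  p_2=16·18+17=305,  q_2=16·1+1=17
a_3=1:  p_3=1·305+18=323,  q_3=1·17+1=18
(x₁, y₁) = (323, 18);  323² − 322·18² = 1 ✓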